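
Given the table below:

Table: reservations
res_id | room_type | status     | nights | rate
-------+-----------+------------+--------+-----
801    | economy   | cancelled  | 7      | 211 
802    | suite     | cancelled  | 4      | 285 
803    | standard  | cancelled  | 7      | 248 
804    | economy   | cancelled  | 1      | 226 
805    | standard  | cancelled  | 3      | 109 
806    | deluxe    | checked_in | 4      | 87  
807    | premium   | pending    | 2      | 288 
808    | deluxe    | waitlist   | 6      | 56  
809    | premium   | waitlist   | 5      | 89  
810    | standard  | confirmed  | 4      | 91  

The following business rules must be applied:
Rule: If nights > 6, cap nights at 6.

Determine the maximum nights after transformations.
6

Step 1: Original maximum nights = 7
Step 2: Apply cap at 6
Step 3: 2 records had nights > 6 and were capped
Step 4: Maximum after transformation = 6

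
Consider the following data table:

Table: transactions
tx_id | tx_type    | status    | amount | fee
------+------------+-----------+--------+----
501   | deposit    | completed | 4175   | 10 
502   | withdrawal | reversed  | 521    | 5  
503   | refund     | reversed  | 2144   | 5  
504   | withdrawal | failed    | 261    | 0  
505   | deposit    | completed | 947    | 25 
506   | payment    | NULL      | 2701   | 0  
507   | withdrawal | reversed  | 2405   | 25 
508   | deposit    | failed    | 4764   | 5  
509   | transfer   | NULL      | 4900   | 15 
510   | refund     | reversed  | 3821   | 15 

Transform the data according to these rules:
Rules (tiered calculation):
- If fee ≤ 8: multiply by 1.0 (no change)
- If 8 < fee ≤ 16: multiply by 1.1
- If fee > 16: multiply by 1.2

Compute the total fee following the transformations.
119.0

Step 1: Tier 1 (fee ≤ 8): 5 records, sum = 15 × 1.0 = 15.0
Step 2: Tier 2 (8 < fee ≤ 16): 3 records, sum = 40 × 1.1 = 44.0
Step 3: Tier 3 (fee > 16): 2 records, sum = 50 × 1.2 = 60.0
Step 4: Final sum = 15.0 + 44.0 + 60.0 = 119.0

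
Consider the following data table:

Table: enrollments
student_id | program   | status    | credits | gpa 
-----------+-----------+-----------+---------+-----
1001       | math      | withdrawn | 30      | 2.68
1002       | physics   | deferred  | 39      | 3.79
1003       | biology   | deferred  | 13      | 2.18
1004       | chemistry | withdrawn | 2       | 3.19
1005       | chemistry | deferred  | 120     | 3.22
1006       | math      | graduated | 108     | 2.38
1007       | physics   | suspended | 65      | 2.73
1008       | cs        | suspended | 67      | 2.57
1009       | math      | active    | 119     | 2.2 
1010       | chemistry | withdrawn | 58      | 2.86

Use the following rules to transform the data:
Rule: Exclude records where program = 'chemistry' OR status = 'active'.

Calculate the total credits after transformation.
322

Step 1: Find records where program = 'chemistry' OR status = 'active'
Step 2: 4 records match, summing to 299
Step 3: Original sum: 621
Step 4: Remaining sum = 621 - 299 = 322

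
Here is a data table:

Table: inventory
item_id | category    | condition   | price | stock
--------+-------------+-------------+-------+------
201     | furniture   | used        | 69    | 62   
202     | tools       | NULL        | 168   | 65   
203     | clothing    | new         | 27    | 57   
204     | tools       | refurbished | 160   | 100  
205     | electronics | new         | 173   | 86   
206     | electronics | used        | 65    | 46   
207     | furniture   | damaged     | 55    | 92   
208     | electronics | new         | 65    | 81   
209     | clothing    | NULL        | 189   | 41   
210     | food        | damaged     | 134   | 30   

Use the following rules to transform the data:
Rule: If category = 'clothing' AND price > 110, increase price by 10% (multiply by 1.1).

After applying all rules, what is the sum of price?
1123.9

Step 1: Find records where category = 'clothing' AND price > 110
Step 2: 1 records match, summing to 189
Step 3: After multiplier: 189 × 1.1 = 207.9
Step 4: Unaffected records sum: 916
Step 5: Final sum = 207.9 + 916 = 1123.9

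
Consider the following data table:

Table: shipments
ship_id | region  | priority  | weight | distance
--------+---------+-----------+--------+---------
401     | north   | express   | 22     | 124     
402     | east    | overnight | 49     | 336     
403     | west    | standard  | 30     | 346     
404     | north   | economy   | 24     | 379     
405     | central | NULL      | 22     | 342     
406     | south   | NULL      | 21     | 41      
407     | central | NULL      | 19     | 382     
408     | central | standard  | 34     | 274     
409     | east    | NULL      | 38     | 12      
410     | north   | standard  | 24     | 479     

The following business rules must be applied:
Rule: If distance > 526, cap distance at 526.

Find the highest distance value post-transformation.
479

Step 1: Original maximum distance = 479
Step 2: Check cap of 526 against maximum
Step 3: No records exceed the cap (max 479 <= cap 526), so no capping applies
Step 4: Maximum after transformation = 479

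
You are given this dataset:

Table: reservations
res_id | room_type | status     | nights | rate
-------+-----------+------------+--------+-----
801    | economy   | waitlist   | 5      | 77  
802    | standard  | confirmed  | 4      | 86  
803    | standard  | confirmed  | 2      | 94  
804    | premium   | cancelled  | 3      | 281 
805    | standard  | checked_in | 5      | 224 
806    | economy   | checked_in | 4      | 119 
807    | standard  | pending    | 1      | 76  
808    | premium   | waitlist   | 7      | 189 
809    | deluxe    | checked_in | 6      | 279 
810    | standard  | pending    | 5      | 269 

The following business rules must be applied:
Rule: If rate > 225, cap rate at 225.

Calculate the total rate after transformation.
1540

Step 1: 3 records have rate > 225
Step 2: These records originally summed to 829
Step 3: After capping: 3 × 225 = 675
Step 4: Unaffected records sum: 865
Step 5: Final sum = 675 + 865 = 1540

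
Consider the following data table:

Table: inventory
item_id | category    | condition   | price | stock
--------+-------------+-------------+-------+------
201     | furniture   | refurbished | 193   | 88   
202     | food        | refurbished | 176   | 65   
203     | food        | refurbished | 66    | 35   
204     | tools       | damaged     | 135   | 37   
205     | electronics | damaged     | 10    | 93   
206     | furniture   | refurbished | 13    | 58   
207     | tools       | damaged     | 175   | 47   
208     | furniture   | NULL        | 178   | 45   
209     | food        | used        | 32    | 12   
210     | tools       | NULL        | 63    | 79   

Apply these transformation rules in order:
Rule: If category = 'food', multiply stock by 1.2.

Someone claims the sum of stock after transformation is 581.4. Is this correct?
Yes, the result is correct.

Step 1: Calculate the correct sum after transformation
Step 2: Apply multiplier 1.2 to records where category = 'food'
Step 3: Correct result = 581.4
Step 4: Claimed result = 581.4
Step 5: 581.4 = 581.4 ✓
Conclusion: The claimed result is correct.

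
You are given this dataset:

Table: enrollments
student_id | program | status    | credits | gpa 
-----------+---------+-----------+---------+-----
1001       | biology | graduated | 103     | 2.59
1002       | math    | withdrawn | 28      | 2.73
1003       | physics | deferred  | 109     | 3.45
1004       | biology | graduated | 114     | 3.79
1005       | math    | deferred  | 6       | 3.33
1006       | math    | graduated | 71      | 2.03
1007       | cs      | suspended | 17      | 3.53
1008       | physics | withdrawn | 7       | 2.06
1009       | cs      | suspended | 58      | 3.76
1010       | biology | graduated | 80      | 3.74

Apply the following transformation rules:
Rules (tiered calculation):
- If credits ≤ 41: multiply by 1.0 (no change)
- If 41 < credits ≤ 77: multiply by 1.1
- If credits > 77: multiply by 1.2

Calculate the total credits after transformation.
687.1

Step 1: Tier 1 (credits ≤ 41): 4 records, sum = 58 × 1.0 = 58.0
Step 2: Tier 2 (41 < credits ≤ 77): 2 records, sum = 129 × 1.1 = 141.9
Step 3: Tier 3 (credits > 77): 4 records, sum = 406 × 1.2 = 487.2
Step 4: Final sum = 58.0 + 141.9 + 487.2 = 687.1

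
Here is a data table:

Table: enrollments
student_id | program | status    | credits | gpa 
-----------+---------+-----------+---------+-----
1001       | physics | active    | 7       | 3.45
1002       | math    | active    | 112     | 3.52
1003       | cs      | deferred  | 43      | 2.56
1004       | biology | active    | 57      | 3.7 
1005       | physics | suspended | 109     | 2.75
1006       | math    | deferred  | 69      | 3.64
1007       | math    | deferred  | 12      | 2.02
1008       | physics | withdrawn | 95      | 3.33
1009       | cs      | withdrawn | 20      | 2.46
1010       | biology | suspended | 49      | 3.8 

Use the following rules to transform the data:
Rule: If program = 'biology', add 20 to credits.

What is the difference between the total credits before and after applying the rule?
40

Step 1: Original sum of credits = 573
Step 2: 2 records have program = 'biology'
Step 3: Each affected record changes by 20
Step 4: Total change = 2 × 20 = 40
Step 5: New sum = 573 + 40 = 613
Step 6: Difference = |613 - 573| = 40
        (Sum increased by 40)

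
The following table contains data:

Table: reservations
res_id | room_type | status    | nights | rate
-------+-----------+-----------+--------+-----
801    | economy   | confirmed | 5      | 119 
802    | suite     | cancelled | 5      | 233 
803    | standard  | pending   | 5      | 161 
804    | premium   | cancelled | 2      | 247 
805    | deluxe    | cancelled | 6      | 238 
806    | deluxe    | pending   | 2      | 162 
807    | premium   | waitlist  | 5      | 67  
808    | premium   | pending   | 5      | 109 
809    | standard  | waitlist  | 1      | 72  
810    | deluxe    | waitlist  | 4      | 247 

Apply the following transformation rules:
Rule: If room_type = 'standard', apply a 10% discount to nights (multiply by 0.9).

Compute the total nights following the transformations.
39.4

Step 1: Records with room_type = 'standard' have total nights = 6
Step 2: Apply multiplier: 6 × 0.9 = 5.4
Step 3: Other records total: 34
Step 4: Final sum = 5.4 + 34 = 39.4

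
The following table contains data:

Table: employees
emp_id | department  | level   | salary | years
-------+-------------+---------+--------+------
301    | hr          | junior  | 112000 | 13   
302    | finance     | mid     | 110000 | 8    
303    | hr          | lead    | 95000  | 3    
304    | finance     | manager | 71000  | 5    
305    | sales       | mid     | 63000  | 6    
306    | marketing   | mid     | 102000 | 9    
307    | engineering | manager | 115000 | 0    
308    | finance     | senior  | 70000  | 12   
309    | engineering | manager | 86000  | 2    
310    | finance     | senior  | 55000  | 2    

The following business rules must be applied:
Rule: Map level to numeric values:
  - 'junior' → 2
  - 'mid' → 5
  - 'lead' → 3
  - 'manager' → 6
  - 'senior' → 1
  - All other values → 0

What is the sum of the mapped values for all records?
40

Step 1: Apply mapping to each record
Step 2: Count by status:
  'junior': 1 records × 2 = 2
  'mid': 3 records × 5 = 15
  'lead': 1 records × 3 = 3
  'manager': 3 records × 6 = 18
  'senior': 2 records × 1 = 2
Step 3: Sum all mapped values = 40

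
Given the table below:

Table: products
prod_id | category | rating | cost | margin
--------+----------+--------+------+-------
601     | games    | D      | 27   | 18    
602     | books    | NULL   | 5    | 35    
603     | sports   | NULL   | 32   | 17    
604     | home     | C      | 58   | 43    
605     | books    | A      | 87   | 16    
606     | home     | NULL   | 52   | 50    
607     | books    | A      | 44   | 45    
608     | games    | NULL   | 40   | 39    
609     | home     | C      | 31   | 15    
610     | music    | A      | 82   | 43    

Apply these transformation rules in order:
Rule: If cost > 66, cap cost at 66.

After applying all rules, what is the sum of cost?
421

Step 1: 2 records have cost > 66
Step 2: These records originally summed to 169
Step 3: After capping: 2 × 66 = 132
Step 4: Unaffected records sum: 289
Step 5: Final sum = 132 + 289 = 421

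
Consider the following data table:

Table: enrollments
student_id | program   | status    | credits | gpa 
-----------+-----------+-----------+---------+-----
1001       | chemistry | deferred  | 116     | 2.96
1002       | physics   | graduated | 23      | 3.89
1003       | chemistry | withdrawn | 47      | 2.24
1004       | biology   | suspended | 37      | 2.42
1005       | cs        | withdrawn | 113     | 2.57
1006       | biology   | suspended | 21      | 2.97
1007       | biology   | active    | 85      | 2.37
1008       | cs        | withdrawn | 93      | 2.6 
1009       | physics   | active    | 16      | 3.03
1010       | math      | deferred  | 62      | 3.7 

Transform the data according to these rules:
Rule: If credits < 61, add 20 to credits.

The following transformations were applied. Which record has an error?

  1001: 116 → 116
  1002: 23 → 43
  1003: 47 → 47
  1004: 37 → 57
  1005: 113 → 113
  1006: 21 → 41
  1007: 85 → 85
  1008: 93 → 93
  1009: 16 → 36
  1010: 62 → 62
Record 1003 has an error. The correct transformed value should be 67, not 47.

Step 1: Check each record against the rule
Step 2: Record 1003 has credits = 47
Step 3: Since 47 < 61, the bonus should have been applied
Step 4: Correct value = 67, but claimed value = 47
Conclusion: Record 1003 has the error.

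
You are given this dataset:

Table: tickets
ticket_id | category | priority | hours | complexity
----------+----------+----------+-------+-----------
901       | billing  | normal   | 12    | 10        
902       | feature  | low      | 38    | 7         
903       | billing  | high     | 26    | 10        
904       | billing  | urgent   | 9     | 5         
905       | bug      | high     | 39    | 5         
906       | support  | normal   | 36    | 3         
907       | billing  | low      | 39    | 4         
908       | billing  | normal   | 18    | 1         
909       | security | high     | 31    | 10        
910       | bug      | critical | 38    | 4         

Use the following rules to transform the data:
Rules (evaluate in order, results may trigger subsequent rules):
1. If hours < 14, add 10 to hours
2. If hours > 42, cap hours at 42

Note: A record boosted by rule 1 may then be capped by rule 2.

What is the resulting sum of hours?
306

Step 1: Apply rule 1 to records with hours < 14
  - 2 records get bonus of 10
  - Of these, 0 records then exceed 42 and get capped
Step 2: Apply rule 2 to records with hours > 42
  - 0 records (original) are capped
Step 3: Calculate final sum = 306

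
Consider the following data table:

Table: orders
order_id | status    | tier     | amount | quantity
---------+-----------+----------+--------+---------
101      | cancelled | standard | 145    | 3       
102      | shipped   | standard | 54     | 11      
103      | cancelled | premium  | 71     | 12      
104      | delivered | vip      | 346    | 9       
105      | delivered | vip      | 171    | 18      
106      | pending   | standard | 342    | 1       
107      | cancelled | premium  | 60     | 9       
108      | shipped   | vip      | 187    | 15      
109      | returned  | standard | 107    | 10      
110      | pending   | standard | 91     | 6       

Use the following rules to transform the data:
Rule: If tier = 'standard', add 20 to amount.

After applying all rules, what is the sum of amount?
1674

Step 1: Count records where tier = 'standard': 5
Step 2: Total bonus added: 5 × 20 = 100
Step 3: Original sum of amount: 1574
Step 4: Final sum = 1574 + 100 = 1674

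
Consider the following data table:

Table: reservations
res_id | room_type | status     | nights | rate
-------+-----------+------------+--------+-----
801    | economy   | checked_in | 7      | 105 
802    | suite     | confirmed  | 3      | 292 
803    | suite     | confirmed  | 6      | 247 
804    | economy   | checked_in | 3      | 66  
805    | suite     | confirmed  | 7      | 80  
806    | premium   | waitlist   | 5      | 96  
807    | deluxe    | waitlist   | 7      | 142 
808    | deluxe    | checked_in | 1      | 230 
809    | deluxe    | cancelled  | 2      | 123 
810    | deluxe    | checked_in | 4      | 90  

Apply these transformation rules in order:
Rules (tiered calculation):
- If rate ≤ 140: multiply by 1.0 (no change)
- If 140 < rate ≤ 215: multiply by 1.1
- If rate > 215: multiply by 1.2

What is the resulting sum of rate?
1639.0

Step 1: Tier 1 (rate ≤ 140): 6 records, sum = 560 × 1.0 = 560.0
Step 2: Tier 2 (140 < rate ≤ 215): 1 records, sum = 142 × 1.1 = 156.2
Step 3: Tier 3 (rate > 215): 3 records, sum = 769 × 1.2 = 922.8
Step 4: Final sum = 560.0 + 156.2 + 922.8 = 1639.0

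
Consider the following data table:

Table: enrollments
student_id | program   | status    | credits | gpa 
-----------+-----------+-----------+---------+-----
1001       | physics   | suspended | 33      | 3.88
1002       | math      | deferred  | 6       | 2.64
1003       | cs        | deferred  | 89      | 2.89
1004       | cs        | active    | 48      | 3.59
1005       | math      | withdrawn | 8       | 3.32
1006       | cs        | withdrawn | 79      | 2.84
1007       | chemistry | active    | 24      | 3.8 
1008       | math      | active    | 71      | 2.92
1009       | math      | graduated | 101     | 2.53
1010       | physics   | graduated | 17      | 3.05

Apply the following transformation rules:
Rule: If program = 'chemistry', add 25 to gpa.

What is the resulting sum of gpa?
56.46

Step 1: Count records where program = 'chemistry': 1
Step 2: Total bonus added: 1 × 25 = 25
Step 3: Original sum of gpa: 31.46
Step 4: Final sum = 31.46 + 25 = 56.46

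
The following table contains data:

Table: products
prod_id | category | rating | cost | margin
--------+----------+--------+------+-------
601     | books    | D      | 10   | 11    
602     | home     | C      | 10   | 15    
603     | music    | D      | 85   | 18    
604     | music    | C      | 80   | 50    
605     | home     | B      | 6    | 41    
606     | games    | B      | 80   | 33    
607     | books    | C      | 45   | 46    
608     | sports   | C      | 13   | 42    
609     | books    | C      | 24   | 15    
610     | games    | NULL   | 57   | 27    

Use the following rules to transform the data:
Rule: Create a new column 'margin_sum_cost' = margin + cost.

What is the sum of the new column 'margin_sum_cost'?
708

Step 1: For each record, compute margin + cost
Example calculations:
  11 + 10 = 21
  15 + 10 = 25
  18 + 85 = 103
  ...
Step 2: Sum all derived values
Step 3: Total = 708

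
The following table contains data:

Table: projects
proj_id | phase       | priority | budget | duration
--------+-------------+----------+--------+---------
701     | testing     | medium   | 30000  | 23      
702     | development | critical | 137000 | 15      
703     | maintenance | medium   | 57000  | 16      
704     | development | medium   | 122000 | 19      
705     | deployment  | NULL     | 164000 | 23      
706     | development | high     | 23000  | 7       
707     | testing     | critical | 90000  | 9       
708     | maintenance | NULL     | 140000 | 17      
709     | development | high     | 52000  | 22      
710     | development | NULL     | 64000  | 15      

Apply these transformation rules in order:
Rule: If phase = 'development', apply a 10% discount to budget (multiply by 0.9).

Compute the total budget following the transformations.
839200.0

Step 1: Records with phase = 'development' have total budget = 398000
Step 2: Apply multiplier: 398000 × 0.9 = 358200.0
Step 3: Other records total: 481000
Step 4: Final sum = 358200.0 + 481000 = 839200.0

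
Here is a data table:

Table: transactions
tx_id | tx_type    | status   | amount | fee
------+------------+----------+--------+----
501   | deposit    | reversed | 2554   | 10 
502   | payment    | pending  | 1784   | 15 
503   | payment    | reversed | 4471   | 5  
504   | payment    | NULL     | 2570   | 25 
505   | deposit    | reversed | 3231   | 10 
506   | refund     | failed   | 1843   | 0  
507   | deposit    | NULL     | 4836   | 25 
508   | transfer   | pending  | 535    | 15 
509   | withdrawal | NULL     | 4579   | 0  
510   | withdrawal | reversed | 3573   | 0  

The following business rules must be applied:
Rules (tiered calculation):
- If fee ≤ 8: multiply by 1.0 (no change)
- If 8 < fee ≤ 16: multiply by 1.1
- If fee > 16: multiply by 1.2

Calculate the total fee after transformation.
120.0

Step 1: Tier 1 (fee ≤ 8): 4 records, sum = 5 × 1.0 = 5.0
Step 2: Tier 2 (8 < fee ≤ 16): 4 records, sum = 50 × 1.1 = 55.0
Step 3: Tier 3 (fee > 16): 2 records, sum = 50 × 1.2 = 60.0
Step 4: Final sum = 5.0 + 55.0 + 60.0 = 120.0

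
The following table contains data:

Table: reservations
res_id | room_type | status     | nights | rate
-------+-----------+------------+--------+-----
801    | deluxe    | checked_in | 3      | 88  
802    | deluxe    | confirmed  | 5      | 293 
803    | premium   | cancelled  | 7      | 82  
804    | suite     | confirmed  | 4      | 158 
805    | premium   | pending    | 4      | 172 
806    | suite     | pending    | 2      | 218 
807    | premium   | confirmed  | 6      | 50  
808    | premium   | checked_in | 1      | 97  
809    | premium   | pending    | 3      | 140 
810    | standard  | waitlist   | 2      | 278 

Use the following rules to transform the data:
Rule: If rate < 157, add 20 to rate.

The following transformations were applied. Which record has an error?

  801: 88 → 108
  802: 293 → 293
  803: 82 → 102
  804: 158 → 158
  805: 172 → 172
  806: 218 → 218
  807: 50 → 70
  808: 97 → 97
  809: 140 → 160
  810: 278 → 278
Record 808 has an error. The correct transformed value should be 117, not 97.

Step 1: Check each record against the rule
Step 2: Record 808 has rate = 97
Step 3: Since 97 < 157, the bonus should have been applied
Step 4: Correct value = 117, but claimed value = 97
Conclusion: Record 808 has the error.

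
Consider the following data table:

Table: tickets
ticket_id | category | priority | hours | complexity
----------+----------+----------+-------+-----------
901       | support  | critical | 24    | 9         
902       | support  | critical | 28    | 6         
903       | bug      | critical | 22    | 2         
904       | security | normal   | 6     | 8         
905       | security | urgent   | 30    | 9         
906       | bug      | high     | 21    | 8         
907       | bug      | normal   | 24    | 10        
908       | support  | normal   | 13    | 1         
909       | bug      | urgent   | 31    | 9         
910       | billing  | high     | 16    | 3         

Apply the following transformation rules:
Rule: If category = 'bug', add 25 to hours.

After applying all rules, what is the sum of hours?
315

Step 1: Count records where category = 'bug': 4
Step 2: Total bonus added: 4 × 25 = 100
Step 3: Original sum of hours: 215
Step 4: Final sum = 215 + 100 = 315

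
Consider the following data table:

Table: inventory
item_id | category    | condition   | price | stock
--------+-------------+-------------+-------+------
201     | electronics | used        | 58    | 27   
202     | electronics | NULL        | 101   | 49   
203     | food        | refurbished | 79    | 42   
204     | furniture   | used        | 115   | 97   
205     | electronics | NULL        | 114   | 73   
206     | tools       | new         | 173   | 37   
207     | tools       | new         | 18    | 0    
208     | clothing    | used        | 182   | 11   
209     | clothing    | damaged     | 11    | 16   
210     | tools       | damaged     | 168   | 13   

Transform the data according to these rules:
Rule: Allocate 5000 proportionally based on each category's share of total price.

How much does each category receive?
clothing: 947.01, electronics: 1339.55, food: 387.63, furniture: 564.28, tools: 1761.53

Step 1: Calculate total price = 1019
Step 2: Calculate each category's proportion:
  clothing: 193/1019 = 18.94% → 947.01
  electronics: 273/1019 = 26.79% → 1339.55
  food: 79/1019 = 7.75% → 387.63
  furniture: 115/1019 = 11.29% → 564.28
  tools: 359/1019 = 35.23% → 1761.53
Step 3: Verify: sum of allocations ≈ 5000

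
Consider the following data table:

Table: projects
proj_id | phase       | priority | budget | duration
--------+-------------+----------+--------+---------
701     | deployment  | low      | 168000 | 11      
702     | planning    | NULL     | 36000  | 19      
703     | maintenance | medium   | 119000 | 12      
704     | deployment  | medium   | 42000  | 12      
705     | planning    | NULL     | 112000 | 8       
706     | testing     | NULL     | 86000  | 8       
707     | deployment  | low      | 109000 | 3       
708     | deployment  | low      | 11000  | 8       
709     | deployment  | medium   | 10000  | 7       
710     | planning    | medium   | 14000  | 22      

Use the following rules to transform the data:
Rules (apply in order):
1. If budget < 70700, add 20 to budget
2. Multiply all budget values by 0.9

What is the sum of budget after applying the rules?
636390.0

Step 1: Apply Rule 1 - Add 20 to records with budget < 70700
  - 5 records affected: 113000 + (5 × 20) = 113100
  - Unaffected records: 594000
  - Sum after Rule 1: 707100
Step 2: Apply Rule 2 - Multiply all by 0.9
  - 707100 × 0.9 = 636390.0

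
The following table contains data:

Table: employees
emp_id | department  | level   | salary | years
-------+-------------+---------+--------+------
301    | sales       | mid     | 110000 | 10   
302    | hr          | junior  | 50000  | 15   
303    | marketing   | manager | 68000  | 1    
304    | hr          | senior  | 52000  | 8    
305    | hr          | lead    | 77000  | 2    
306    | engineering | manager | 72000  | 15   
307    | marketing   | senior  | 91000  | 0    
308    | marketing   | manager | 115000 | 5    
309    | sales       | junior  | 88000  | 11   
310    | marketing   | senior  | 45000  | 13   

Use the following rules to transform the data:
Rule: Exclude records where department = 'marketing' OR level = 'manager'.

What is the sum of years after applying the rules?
46

Step 1: Find records where department = 'marketing' OR level = 'manager'
Step 2: 5 records match, summing to 34
Step 3: Original sum: 80
Step 4: Remaining sum = 80 - 34 = 46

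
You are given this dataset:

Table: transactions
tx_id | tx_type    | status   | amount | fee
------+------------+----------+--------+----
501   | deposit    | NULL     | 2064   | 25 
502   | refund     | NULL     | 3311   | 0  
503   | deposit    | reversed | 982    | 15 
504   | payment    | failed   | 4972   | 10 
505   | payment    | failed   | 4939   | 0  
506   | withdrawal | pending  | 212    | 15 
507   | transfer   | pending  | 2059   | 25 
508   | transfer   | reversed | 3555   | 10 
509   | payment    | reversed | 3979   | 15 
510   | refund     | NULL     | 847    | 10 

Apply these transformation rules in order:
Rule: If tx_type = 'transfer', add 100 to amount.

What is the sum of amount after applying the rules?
27120

Step 1: Count records where tx_type = 'transfer': 2
Step 2: Total bonus added: 2 × 100 = 200
Step 3: Original sum of amount: 26920
Step 4: Final sum = 26920 + 200 = 27120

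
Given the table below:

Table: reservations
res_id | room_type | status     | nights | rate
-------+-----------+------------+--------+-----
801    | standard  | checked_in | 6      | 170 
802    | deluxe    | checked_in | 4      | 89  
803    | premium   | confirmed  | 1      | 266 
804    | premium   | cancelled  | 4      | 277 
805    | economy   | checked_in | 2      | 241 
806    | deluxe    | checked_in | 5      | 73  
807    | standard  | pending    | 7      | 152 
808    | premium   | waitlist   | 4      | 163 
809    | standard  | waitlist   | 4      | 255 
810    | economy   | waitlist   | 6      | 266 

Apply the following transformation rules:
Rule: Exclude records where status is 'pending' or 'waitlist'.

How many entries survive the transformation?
6

Step 1: Count records to exclude
  - 1 (pending) + 3 (waitlist) = 4 records
Step 2: Total records: 10
Step 3: Remaining = 10 - 4 = 6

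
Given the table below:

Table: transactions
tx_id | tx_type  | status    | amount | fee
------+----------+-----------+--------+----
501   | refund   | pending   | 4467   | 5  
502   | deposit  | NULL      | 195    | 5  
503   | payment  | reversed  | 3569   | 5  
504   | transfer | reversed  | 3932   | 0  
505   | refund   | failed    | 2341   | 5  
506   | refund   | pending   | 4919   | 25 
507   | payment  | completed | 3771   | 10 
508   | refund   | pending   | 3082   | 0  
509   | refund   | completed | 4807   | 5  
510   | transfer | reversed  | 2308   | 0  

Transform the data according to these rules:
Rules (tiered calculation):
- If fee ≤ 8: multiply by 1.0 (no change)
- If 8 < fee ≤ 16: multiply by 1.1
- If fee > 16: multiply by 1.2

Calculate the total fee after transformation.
66.0

Step 1: Tier 1 (fee ≤ 8): 8 records, sum = 25 × 1.0 = 25.0
Step 2: Tier 2 (8 < fee ≤ 16): 1 records, sum = 10 × 1.1 = 11.0
Step 3: Tier 3 (fee > 16): 1 records, sum = 25 × 1.2 = 30.0
Step 4: Final sum = 25.0 + 11.0 + 30.0 = 66.0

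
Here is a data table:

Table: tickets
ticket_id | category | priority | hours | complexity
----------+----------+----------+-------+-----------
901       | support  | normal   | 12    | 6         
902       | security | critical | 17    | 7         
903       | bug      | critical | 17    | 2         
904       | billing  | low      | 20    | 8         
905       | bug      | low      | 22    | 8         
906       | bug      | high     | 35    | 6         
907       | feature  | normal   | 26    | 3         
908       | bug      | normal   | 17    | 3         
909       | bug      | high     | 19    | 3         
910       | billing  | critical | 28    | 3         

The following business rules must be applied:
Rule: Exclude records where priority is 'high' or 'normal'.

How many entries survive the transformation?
5

Step 1: Count records to exclude
  - 2 (high) + 3 (normal) = 5 records
Step 2: Total records: 10
Step 3: Remaining = 10 - 5 = 5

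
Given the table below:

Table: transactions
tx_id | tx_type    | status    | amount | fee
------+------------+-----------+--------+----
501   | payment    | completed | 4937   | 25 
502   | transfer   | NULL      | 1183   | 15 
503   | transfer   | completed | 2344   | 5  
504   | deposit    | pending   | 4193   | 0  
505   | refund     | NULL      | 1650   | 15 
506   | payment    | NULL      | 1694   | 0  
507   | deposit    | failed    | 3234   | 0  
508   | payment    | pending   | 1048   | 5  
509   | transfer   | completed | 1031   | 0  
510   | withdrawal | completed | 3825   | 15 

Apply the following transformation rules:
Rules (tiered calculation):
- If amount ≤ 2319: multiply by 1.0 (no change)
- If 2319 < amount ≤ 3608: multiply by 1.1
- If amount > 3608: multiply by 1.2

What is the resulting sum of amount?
28287.8

Step 1: Tier 1 (amount ≤ 2319): 5 records, sum = 6606 × 1.0 = 6606.0
Step 2: Tier 2 (2319 < amount ≤ 3608): 2 records, sum = 5578 × 1.1 = 6135.8
Step 3: Tier 3 (amount > 3608): 3 records, sum = 12955 × 1.2 = 15546.0
Step 4: Final sum = 6606.0 + 6135.8 + 15546.0 = 28287.8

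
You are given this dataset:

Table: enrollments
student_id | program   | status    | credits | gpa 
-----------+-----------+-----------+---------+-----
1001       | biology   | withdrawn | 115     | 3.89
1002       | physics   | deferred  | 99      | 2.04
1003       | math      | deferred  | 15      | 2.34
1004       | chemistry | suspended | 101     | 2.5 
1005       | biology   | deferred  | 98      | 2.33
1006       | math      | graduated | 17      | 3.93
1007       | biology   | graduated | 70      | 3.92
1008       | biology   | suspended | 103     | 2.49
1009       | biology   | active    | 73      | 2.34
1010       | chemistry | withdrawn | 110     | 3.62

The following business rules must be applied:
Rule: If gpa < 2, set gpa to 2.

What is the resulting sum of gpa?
29.4

Step 1: 0 records have gpa < 2
Step 2: These records originally summed to 0
Step 3: After setting to minimum: 0 × 2 = 0
Step 4: Unaffected records sum: 29.4
Step 5: Final sum = 0 + 29.4 = 29.4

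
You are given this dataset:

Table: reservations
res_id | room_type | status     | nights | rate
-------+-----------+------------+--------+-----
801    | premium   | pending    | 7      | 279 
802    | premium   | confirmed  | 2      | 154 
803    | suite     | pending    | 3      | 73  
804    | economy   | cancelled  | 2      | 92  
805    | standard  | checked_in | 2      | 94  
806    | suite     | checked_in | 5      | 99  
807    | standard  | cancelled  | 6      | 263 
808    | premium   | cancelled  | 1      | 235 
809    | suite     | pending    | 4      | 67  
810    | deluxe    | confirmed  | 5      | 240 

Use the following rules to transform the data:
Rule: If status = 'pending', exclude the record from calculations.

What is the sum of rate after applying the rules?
1177

Step 1: Identify records where status = 'pending'
Step 2: The excluded records sum to 419
Step 3: Original total rate = 1596
Step 4: Remaining total = 1596 - 419 = 1177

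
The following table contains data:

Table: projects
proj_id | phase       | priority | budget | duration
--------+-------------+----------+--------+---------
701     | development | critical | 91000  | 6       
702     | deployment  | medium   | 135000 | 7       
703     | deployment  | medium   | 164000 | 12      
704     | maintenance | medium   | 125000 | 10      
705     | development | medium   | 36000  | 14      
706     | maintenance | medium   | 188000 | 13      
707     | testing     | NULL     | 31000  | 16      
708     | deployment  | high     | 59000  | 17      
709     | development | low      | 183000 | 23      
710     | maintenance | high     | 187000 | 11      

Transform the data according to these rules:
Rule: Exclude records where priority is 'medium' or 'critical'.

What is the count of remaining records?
4

Step 1: Count records to exclude
  - 5 (medium) + 1 (critical) = 6 records
Step 2: Total records: 10
Step 3: Remaining = 10 - 6 = 4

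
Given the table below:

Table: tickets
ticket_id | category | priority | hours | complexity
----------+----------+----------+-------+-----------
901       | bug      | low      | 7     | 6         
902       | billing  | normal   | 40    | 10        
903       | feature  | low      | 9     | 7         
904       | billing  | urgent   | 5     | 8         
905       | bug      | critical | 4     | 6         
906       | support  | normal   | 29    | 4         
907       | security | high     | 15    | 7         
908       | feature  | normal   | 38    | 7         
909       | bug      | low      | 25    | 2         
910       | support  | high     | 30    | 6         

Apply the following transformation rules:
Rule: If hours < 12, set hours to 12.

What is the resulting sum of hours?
225

Step 1: 4 records have hours < 12
Step 2: These records originally summed to 25
Step 3: After setting to minimum: 4 × 12 = 48
Step 4: Unaffected records sum: 177
Step 5: Final sum = 48 + 177 = 225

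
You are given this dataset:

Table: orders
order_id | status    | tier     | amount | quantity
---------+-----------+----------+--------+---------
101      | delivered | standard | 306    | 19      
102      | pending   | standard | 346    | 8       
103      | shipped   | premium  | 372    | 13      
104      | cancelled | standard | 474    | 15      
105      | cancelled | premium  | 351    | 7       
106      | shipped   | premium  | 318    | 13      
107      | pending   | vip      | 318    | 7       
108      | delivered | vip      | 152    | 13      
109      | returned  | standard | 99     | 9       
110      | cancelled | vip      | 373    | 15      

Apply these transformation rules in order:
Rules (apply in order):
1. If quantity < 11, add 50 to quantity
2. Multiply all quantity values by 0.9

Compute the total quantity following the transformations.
287.1

Step 1: Apply Rule 1 - Add 50 to records with quantity < 11
  - 4 records affected: 31 + (4 × 50) = 231
  - Unaffected records: 88
  - Sum after Rule 1: 319
Step 2: Apply Rule 2 - Multiply all by 0.9
  - 319 × 0.9 = 287.1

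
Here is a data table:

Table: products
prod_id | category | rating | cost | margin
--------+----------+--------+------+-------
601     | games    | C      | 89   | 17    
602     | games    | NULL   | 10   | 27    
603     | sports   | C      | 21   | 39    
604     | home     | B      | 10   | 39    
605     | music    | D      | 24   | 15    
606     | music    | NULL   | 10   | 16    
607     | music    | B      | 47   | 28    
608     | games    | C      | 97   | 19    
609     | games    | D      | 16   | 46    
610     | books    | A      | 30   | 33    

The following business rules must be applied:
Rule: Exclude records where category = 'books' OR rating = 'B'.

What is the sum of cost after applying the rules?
267

Step 1: Find records where category = 'books' OR rating = 'B'
Step 2: 3 records match, summing to 87
Step 3: Original sum: 354
Step 4: Remaining sum = 354 - 87 = 267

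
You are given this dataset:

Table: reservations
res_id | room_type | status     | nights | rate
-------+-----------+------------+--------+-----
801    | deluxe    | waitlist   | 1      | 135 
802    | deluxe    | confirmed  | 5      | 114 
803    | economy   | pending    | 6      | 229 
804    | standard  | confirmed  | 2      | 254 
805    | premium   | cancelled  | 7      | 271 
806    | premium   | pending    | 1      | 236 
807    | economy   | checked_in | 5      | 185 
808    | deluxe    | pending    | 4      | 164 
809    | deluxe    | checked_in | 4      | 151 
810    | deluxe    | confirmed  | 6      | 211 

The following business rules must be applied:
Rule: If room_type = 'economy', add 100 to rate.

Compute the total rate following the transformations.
2150

Step 1: Count records where room_type = 'economy': 2
Step 2: Total bonus added: 2 × 100 = 200
Step 3: Original sum of rate: 1950
Step 4: Final sum = 1950 + 200 = 2150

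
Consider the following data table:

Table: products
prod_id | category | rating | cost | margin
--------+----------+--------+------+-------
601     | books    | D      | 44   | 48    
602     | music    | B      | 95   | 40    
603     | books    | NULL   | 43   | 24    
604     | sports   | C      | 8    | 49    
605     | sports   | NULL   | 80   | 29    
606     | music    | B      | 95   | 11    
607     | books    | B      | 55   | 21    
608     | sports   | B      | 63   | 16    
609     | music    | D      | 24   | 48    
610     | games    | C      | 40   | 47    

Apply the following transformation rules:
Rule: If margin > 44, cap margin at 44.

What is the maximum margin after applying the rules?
44

Step 1: Original maximum margin = 49
Step 2: Apply cap at 44
Step 3: 4 records had margin > 44 and were capped
Step 4: Maximum after transformation = 44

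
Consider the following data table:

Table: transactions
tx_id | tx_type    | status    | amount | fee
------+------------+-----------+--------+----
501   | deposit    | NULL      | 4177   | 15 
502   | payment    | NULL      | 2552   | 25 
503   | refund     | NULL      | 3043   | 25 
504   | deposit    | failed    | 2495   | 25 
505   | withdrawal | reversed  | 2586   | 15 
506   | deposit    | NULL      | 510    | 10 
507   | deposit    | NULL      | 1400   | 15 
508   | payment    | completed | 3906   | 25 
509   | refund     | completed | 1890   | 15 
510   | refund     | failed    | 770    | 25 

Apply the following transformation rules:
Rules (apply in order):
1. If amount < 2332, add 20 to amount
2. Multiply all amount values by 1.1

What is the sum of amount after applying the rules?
25749.9

Step 1: Apply Rule 1 - Add 20 to records with amount < 2332
  - 4 records affected: 4570 + (4 × 20) = 4650
  - Unaffected records: 18759
  - Sum after Rule 1: 23409
Step 2: Apply Rule 2 - Multiply all by 1.1
  - 23409 × 1.1 = 25749.9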